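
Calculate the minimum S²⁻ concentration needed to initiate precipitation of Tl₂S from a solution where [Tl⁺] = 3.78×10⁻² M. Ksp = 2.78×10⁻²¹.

1.95×10⁻¹⁸ M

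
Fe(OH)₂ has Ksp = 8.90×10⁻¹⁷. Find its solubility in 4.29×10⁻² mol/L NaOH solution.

4.84×10⁻¹⁴ M

Fe(OH)₂(s) ⇌ Fe²⁺(aq) + 2 OH⁻(aq)
OH⁻ is already present at 4.29×10⁻² mol/L. If s mol/L of Fe(OH)₂ dissolves, [Fe²⁺] = s while [OH⁻] ≈ 4.29×10⁻² mol/L.
Ksp = [Fe²⁺][OH⁻]^2 = s(4.29×10⁻²)^2
s = 8.90×10⁻¹⁷ / (4.29×10⁻²)^2 = 4.84×10⁻¹⁴
s = 4.84×10⁻¹⁴ mol/L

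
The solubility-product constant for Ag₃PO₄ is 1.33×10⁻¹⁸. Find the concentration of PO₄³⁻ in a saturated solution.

Ag₃PO₄(s) ⇌ 3 Ag⁺(aq) + PO₄³⁻(aq)
With molar solubility s: [Ag⁺] = 3s, [PO₄³⁻] = s.
Ksp = [Ag⁺]^3[PO₄³⁻] = (3s)^3 · s = 27s^4 = 1.33×10⁻¹⁸
s = 1.49×10⁻⁵ M
[PO₄³⁻] = s = 1.49×10⁻⁵ M

1.49×10⁻⁵ M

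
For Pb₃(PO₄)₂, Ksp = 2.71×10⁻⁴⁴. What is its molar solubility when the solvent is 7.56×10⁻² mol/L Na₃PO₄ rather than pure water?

5.60×10⁻¹⁵ M

Pb₃(PO₄)₂(s) ⇌ 3 Pb²⁺(aq) + 2 PO₄³⁻(aq)
PO₄³⁻ is already present at 7.56×10⁻² mol/L. If s mol/L of Pb₃(PO₄)₂ dissolves, [Pb²⁺] = 3s while [PO₄³⁻] ≈ 7.56×10⁻² mol/L.
Ksp = [Pb²⁺]^3[PO₄³⁻]^2 = (3s)^3(7.56×10⁻²)^2
(3s)^3 = 2.71×10⁻⁴⁴ / (7.56×10⁻²)^2 = 4.74×10⁻⁴²
s = 5.60×10⁻¹⁵ mol/L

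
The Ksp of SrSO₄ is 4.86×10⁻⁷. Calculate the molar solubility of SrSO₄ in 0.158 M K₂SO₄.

SrSO₄(s) ⇌ Sr²⁺(aq) + SO₄²⁻(aq)
The solution already contains SO₄²⁻ at 0.158 M. Let s be the molar solubility of SrSO₄.
[SO₄²⁻] ≈ 0.158 M (common ion dominates); [Sr²⁺] = s.
Ksp = [Sr²⁺][SO₄²⁻] = s(0.158)
s = 4.86×10⁻⁷ / (0.158) = 3.08×10⁻⁶
s = 3.08×10⁻⁶ M

3.08×10⁻⁶ M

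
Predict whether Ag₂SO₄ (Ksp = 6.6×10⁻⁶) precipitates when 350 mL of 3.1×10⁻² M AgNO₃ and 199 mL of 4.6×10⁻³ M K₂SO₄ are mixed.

No

After mixing, V = 350 mL + 199 mL = 549 mL.
[Ag⁺] = (3.1×10⁻²)(350)/549 = 2.0×10⁻² M
[SO₄²⁻] = (4.6×10⁻³)(199)/549 = 1.7×10⁻³ M
Q = [Ag⁺]^2[SO₄²⁻] = 6.5×10⁻⁷
Q = 6.5×10⁻⁷ < Ksp = 6.6×10⁻⁶, so the solution is unsaturated and no precipitate forms.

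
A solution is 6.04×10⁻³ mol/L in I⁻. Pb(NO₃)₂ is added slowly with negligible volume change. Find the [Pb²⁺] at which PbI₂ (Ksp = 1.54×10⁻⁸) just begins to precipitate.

4.22×10⁻⁴ M

Precipitation begins when Q = Ksp.
PbI₂(s) ⇌ Pb²⁺(aq) + 2 I⁻(aq)
Ksp = [Pb²⁺][I⁻]^2 = [Pb²⁺](6.04×10⁻³)^2
[Pb²⁺] = 1.54×10⁻⁸ / (6.04×10⁻³)^2 = 4.22×10⁻⁴
[Pb²⁺] = 4.22×10⁻⁴ mol/L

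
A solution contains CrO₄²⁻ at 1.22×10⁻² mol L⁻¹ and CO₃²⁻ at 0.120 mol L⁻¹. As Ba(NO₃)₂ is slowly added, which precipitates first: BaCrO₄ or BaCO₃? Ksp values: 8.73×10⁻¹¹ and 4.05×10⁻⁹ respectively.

BaCrO₄

The threshold for precipitation is Q = Ksp.
For BaCrO₄: [Ba²⁺] = (Ksp/[CrO₄²⁻]) = 7.16×10⁻⁹ mol L⁻¹
For BaCO₃: [Ba²⁺] = (Ksp/[CO₃²⁻]) = 3.38×10⁻⁸ mol L⁻¹
Since BaCrO₄ needs less Ba²⁺ to reach saturation, it precipitates first.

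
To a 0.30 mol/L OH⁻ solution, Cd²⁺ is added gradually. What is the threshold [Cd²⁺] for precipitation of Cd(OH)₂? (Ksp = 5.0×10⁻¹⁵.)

Precipitation begins when Q = Ksp.
Cd(OH)₂(s) ⇌ Cd²⁺(aq) + 2 OH⁻(aq)
Ksp = [Cd²⁺][OH⁻]^2 = [Cd²⁺](0.30)^2
[Cd²⁺] = 5.0×10⁻¹⁵ / (0.30)^2 = 5.6×10⁻¹⁴
[Cd²⁺] = 5.6×10⁻¹⁴ mol/L

5.6×10⁻¹⁴ M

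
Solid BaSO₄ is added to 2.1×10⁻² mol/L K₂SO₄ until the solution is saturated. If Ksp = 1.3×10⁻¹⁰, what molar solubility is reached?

6.2×10⁻⁹ M

BaSO₄(s) ⇌ Ba²⁺(aq) + SO₄²⁻(aq)
The solution already contains SO₄²⁻ at 2.1×10⁻² mol/L. Let s be the molar solubility of BaSO₄.
[SO₄²⁻] ≈ 2.1×10⁻² mol/L (common ion dominates); [Ba²⁺] = s.
Ksp = [Ba²⁺][SO₄²⁻] = s(2.1×10⁻²)
s = 1.3×10⁻¹⁰ / (2.1×10⁻²) = 6.2×10⁻⁹
s = 6.2×10⁻⁹ mol/L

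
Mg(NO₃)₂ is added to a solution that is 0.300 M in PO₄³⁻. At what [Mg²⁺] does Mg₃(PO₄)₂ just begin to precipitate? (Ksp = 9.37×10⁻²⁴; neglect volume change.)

4.70×10⁻⁸ M

Precipitation begins when Q = Ksp.
Mg₃(PO₄)₂(s) ⇌ 3 Mg²⁺(aq) + 2 PO₄³⁻(aq)
Ksp = [Mg²⁺]^3[PO₄³⁻]^2 = [Mg²⁺]^3(0.300)^2
[Mg²⁺]^3 = 9.37×10⁻²⁴ / (0.300)^2 = 1.04×10⁻²²
[Mg²⁺] = 4.70×10⁻⁸ M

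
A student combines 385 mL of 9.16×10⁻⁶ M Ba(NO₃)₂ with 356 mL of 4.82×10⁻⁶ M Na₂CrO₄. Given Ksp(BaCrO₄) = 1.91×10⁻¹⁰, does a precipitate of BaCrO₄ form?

No

After mixing, V = 385 mL + 356 mL = 741 mL.
[Ba²⁺] = (9.16×10⁻⁶)(385)/741 = 4.76×10⁻⁶ M
[CrO₄²⁻] = (4.82×10⁻⁶)(356)/741 = 2.32×10⁻⁶ M
Q = [Ba²⁺][CrO₄²⁻] = 1.10×10⁻¹¹
Since Q (1.10×10⁻¹¹) is less than Ksp (1.91×10⁻¹⁰), no BaCrO₄ precipitates.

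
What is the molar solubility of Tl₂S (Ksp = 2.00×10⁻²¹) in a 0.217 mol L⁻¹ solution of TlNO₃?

4.25×10⁻²⁰ M

Tl₂S(s) ⇌ 2 Tl⁺(aq) + S²⁻(aq)
Tl⁺ is already present at 0.217 mol L⁻¹. If s mol/L of Tl₂S dissolves, [S²⁻] = s while [Tl⁺] ≈ 0.217 mol L⁻¹.
Ksp = [Tl⁺]^2[S²⁻] = (0.217)^2s
s = 2.00×10⁻²¹ / (0.217)^2 = 4.25×10⁻²⁰
s = 4.25×10⁻²⁰ mol L⁻¹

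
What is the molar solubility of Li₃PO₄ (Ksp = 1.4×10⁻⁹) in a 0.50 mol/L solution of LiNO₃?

1.1×10⁻⁸ M

Li₃PO₄(s) ⇌ 3 Li⁺(aq) + PO₄³⁻(aq)
The solution already contains Li⁺ at 0.50 mol/L. Let s be the molar solubility of Li₃PO₄.
[Li⁺] ≈ 0.50 mol/L (common ion dominates); [PO₄³⁻] = s.
Ksp = [Li⁺]^3[PO₄³⁻] = (0.50)^3s
s = 1.4×10⁻⁹ / (0.50)^3 = 1.1×10⁻⁸
s = 1.1×10⁻⁸ mol/L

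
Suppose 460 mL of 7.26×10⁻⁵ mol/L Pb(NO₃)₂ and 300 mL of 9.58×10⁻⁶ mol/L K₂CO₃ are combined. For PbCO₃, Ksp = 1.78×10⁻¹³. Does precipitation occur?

Yes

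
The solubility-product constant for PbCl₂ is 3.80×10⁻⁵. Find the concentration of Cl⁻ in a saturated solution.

4.24×10⁻² M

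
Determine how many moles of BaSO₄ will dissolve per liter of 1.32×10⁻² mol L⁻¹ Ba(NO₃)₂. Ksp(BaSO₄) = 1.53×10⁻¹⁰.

1.16×10⁻⁸ M

BaSO₄(s) ⇌ Ba²⁺(aq) + SO₄²⁻(aq)
Ba²⁺ is already present at 1.32×10⁻² mol L⁻¹. If s mol/L of BaSO₄ dissolves, [SO₄²⁻] = s while [Ba²⁺] ≈ 1.32×10⁻² mol L⁻¹.
Ksp = [Ba²⁺][SO₄²⁻] = (1.32×10⁻²)s
s = 1.53×10⁻¹⁰ / (1.32×10⁻²) = 1.16×10⁻⁸
s = 1.16×10⁻⁸ mol L⁻¹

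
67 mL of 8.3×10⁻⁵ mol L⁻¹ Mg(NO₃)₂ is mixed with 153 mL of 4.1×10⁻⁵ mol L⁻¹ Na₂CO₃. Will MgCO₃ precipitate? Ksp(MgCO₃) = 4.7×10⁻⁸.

The combined volume is 220 mL.
[Mg²⁺] = (8.3×10⁻⁵)(67)/220 = 2.5×10⁻⁵ mol L⁻¹
[CO₃²⁻] = (4.1×10⁻⁵)(153)/220 = 2.9×10⁻⁵ mol L⁻¹
Q = [Mg²⁺][CO₃²⁻] = 7.2×10⁻¹⁰
Q < Ksp (7.2×10⁻¹⁰ vs 4.7×10⁻⁸); the solution remains unsaturated and no precipitate forms.

No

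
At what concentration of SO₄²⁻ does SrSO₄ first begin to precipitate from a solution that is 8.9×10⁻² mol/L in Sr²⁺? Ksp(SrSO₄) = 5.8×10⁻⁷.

The threshold for precipitation is Q = Ksp.
SrSO₄(s) ⇌ Sr²⁺(aq) + SO₄²⁻(aq)
Ksp = [Sr²⁺][SO₄²⁻] = [SO₄²⁻](8.9×10⁻²)
[SO₄²⁻] = 5.8×10⁻⁷ / (8.9×10⁻²) = 6.5×10⁻⁶
[SO₄²⁻] = 6.5×10⁻⁶ mol/L

6.5×10⁻⁶ M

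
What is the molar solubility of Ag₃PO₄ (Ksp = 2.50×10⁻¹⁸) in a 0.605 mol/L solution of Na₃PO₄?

5.35×10⁻⁷ M

Ag₃PO₄(s) ⇌ 3 Ag⁺(aq) + PO₄³⁻(aq)
The solution already contains PO₄³⁻ at 0.605 mol/L. Let s be the molar solubility of Ag₃PO₄.
[PO₄³⁻] ≈ 0.605 mol/L (common ion dominates); [Ag⁺] = 3s.
Ksp = [Ag⁺]^3[PO₄³⁻] = (3s)^3(0.605)
(3s)^3 = 2.50×10⁻¹⁸ / (0.605) = 4.13×10⁻¹⁸
s = 5.35×10⁻⁷ mol/L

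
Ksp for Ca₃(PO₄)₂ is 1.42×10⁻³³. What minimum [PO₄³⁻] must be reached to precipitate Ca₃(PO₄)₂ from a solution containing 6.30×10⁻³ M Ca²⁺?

7.54×10⁻¹⁴ M

Precipitation begins when Q = Ksp.
Ca₃(PO₄)₂(s) ⇌ 3 Ca²⁺(aq) + 2 PO₄³⁻(aq)
Ksp = [Ca²⁺]^3[PO₄³⁻]^2 = [PO₄³⁻]^2(6.30×10⁻³)^3
[PO₄³⁻]^2 = 1.42×10⁻³³ / (6.30×10⁻³)^3 = 5.68×10⁻²⁷
[PO₄³⁻] = 7.54×10⁻¹⁴ M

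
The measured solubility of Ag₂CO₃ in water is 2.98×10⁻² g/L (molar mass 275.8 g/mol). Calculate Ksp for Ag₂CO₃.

Ksp = 5.05×10⁻¹²

Convert to molarity: s = 2.98×10⁻² / 275.8 = 1.0805×10⁻⁴ mol/L
Ag₂CO₃(s) ⇌ 2 Ag⁺(aq) + CO₃²⁻(aq)
Let s be the molar solubility. Then [Ag⁺] = 2s and [CO₃²⁻] = s.
Ksp = [Ag⁺]^2[CO₃²⁻] = (2s)^2 · s = 4s^3
Ksp = 4 × (1.0805×10⁻⁴)^3 = 5.05×10⁻¹²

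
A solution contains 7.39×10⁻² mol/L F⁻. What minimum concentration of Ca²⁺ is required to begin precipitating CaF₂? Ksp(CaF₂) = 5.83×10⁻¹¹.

1.07×10⁻⁸ M

A salt starts to precipitate once the ion product Q reaches its Ksp.
CaF₂(s) ⇌ Ca²⁺(aq) + 2 F⁻(aq)
Ksp = [Ca²⁺][F⁻]^2 = [Ca²⁺](7.39×10⁻²)^2
[Ca²⁺] = 5.83×10⁻¹¹ / (7.39×10⁻²)^2 = 1.07×10⁻⁸
[Ca²⁺] = 1.07×10⁻⁸ mol/L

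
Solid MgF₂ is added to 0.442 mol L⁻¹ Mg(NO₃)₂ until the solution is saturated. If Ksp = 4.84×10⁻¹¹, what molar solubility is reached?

5.23×10⁻⁶ M

MgF₂(s) ⇌ Mg²⁺(aq) + 2 F⁻(aq)
The solution already contains Mg²⁺ at 0.442 mol L⁻¹. Let s be the molar solubility of MgF₂.
[Mg²⁺] ≈ 0.442 mol L⁻¹ (common ion dominates); [F⁻] = 2s.
Ksp = [Mg²⁺][F⁻]^2 = (0.442)(2s)^2
(2s)^2 = 4.84×10⁻¹¹ / (0.442) = 1.10×10⁻¹⁰
s = 5.23×10⁻⁶ mol L⁻¹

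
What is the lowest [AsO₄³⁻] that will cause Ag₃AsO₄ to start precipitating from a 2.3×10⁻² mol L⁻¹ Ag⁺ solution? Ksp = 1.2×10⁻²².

9.9×10⁻¹⁸ M

Each salt precipitates once Q = Ksp for that salt.
Ag₃AsO₄(s) ⇌ 3 Ag⁺(aq) + AsO₄³⁻(aq)
Ksp = [Ag⁺]^3[AsO₄³⁻] = [AsO₄³⁻](2.3×10⁻²)^3
[AsO₄³⁻] = 1.2×10⁻²² / (2.3×10⁻²)^3 = 9.9×10⁻¹⁸
[AsO₄³⁻] = 9.9×10⁻¹⁸ mol L⁻¹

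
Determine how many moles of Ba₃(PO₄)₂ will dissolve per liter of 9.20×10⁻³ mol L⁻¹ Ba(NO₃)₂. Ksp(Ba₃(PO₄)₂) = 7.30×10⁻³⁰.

Ba₃(PO₄)₂(s) ⇌ 3 Ba²⁺(aq) + 2 PO₄³⁻(aq)
With Ba²⁺ already at 9.20×10⁻³ mol L⁻¹ and s small, take [Ba²⁺] ≈ 9.20×10⁻³ mol L⁻¹ and [PO₄³⁻] = 2s.
Ksp = [Ba²⁺]^3[PO₄³⁻]^2 = (9.20×10⁻³)^3(2s)^2
(2s)^2 = 7.30×10⁻³⁰ / (9.20×10⁻³)^3 = 9.37×10⁻²⁴
s = 1.53×10⁻¹² mol L⁻¹

1.53×10⁻¹² M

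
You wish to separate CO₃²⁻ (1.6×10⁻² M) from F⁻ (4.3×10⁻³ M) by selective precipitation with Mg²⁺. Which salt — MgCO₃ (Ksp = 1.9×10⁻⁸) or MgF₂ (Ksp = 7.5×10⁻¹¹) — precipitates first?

MgCO₃

Each salt precipitates once Q = Ksp for that salt.
For MgCO₃: [Mg²⁺] = (Ksp/[CO₃²⁻]) = 1.2×10⁻⁶ M
For MgF₂: [Mg²⁺] = (Ksp/[F⁻]^2) = 4.1×10⁻⁶ M
Since MgCO₃ needs less Mg²⁺ to reach saturation, it precipitates first.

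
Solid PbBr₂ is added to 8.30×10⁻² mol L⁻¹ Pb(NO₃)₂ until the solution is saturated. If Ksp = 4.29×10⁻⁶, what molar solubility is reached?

PbBr₂(s) ⇌ Pb²⁺(aq) + 2 Br⁻(aq)
The solution already contains Pb²⁺ at 8.30×10⁻² mol L⁻¹. Let s be the molar solubility of PbBr₂.
[Pb²⁺] ≈ 8.30×10⁻² mol L⁻¹ (common ion dominates); [Br⁻] = 2s.
Ksp = [Pb²⁺][Br⁻]^2 = (8.30×10⁻²)(2s)^2
(2s)^2 = 4.29×10⁻⁶ / (8.30×10⁻²) = 5.17×10⁻⁵
s = 3.59×10⁻³ mol L⁻¹

3.59×10⁻³ M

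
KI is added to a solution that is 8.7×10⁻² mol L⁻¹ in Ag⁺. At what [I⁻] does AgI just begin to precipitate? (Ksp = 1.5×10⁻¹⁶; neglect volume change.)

1.7×10⁻¹⁵ M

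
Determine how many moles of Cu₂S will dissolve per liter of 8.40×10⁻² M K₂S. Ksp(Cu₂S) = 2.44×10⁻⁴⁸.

Cu₂S(s) ⇌ 2 Cu⁺(aq) + S²⁻(aq)
With S²⁻ already at 8.40×10⁻² M and s small, take [S²⁻] ≈ 8.40×10⁻² M and [Cu⁺] = 2s.
Ksp = [Cu⁺]^2[S²⁻] = (2s)^2(8.40×10⁻²)
(2s)^2 = 2.44×10⁻⁴⁸ / (8.40×10⁻²) = 2.90×10⁻⁴⁷
s = 2.69×10⁻²⁴ M

2.69×10⁻²⁴ M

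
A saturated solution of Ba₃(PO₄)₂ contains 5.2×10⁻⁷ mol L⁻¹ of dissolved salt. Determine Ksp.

Ba₃(PO₄)₂(s) ⇌ 3 Ba²⁺(aq) + 2 PO₄³⁻(aq)
Call the molar solubility s, so that [Ba²⁺] = 3s and [PO₄³⁻] = 2s.
Ksp = [Ba²⁺]^3[PO₄³⁻]^2 = (3s)^3 · (2s)^2 = 108s^5
Ksp = 108 × (5.2×10⁻⁷)^5 = 4.1×10⁻³⁰

Ksp = 4.1×10⁻³⁰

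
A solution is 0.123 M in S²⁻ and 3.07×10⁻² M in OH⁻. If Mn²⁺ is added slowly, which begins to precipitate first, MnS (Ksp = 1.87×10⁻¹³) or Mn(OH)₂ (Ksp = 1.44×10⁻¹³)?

Each salt precipitates once Q = Ksp for that salt.
For MnS: [Mn²⁺] = (Ksp/[S²⁻]) = 1.52×10⁻¹² M
For Mn(OH)₂: [Mn²⁺] = (Ksp/[OH⁻]^2) = 1.53×10⁻¹⁰ M
Since MnS needs less Mn²⁺ to reach saturation, it precipitates first.

MnS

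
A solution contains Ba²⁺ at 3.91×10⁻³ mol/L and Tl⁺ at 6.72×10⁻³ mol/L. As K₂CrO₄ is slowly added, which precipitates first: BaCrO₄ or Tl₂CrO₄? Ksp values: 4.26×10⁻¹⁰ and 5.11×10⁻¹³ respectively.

Tl₂CrO₄

A salt starts to precipitate once the ion product Q reaches its Ksp.
For BaCrO₄: [CrO₄²⁻] = (Ksp/[Ba²⁺]) = 1.09×10⁻⁷ mol/L
For Tl₂CrO₄: [CrO₄²⁻] = (Ksp/[Tl⁺]^2) = 1.13×10⁻⁸ mol/L
Tl₂CrO₄ requires the lower [CrO₄²⁻], so it precipitates first.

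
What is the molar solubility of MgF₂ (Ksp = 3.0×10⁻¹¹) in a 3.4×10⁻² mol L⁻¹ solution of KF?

2.6×10⁻⁸ M

MgF₂(s) ⇌ Mg²⁺(aq) + 2 F⁻(aq)
The solution already contains F⁻ at 3.4×10⁻² mol L⁻¹. Let s be the molar solubility of MgF₂.
[F⁻] ≈ 3.4×10⁻² mol L⁻¹ (common ion dominates); [Mg²⁺] = s.
Ksp = [Mg²⁺][F⁻]^2 = s(3.4×10⁻²)^2
s = 3.0×10⁻¹¹ / (3.4×10⁻²)^2 = 2.6×10⁻⁸
s = 2.6×10⁻⁸ mol L⁻¹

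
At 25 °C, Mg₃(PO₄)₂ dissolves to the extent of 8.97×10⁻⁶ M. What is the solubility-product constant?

Mg₃(PO₄)₂(s) ⇌ 3 Mg²⁺(aq) + 2 PO₄³⁻(aq)
If s mol/L of Mg₃(PO₄)₂ dissolves, [Mg²⁺] = 3s and [PO₄³⁻] = 2s.
Ksp = [Mg²⁺]^3[PO₄³⁻]^2 = (3s)^3 · (2s)^2 = 108s^5
Ksp = 108 × (8.97×10⁻⁶)^5 = 6.27×10⁻²⁴

Ksp = 6.27×10⁻²⁴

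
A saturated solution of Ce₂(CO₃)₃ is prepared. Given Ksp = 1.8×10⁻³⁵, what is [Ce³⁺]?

Ce₂(CO₃)₃(s) ⇌ 2 Ce³⁺(aq) + 3 CO₃²⁻(aq)
Let s be the molar solubility. Then [Ce³⁺] = 2s and [CO₃²⁻] = 3s.
Ksp = [Ce³⁺]^2[CO₃²⁻]^3 = (2s)^2 · (3s)^3 = 108s^5 = 1.8×10⁻³⁵
s = 4.4×10⁻⁸ mol L⁻¹
[Ce³⁺] = 2s = 8.8×10⁻⁸ mol L⁻¹

8.8×10⁻⁸ M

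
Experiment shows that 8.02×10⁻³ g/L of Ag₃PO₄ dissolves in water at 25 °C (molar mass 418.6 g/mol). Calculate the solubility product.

Ksp = 3.64×10⁻¹⁸

Molar solubility s = (8.02×10⁻³ g/L) / (418.6 g/mol) = 1.9159×10⁻⁵ mol/L
Ag₃PO₄(s) ⇌ 3 Ag⁺(aq) + PO₄³⁻(aq)
With molar solubility s: [Ag⁺] = 3s, [PO₄³⁻] = s.
Ksp = [Ag⁺]^3[PO₄³⁻] = (3s)^3 · s = 27s^4
Ksp = 27 × (1.9159×10⁻⁵)^4 = 3.64×10⁻¹⁸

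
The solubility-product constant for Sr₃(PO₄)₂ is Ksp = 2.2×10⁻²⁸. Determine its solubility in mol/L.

1.2×10⁻⁶ M

Sr₃(PO₄)₂(s) ⇌ 3 Sr²⁺(aq) + 2 PO₄³⁻(aq)
If s mol/L of Sr₃(PO₄)₂ dissolves, [Sr²⁺] = 3s and [PO₄³⁻] = 2s.
Ksp = [Sr²⁺]^3[PO₄³⁻]^2 = (3s)^3 · (2s)^2 = 108s^5
108s^5 = 2.2×10⁻²⁸  ⇒  s^5 = 2.0×10⁻³⁰
Taking the 5th root, s = 1.2×10⁻⁶ mol L⁻¹.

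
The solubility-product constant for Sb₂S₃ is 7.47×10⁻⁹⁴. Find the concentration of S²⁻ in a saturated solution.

2.79×10⁻¹⁹ M

Sb₂S₃(s) ⇌ 2 Sb³⁺(aq) + 3 S²⁻(aq)
For each mole of Sb₂S₃ that dissolves per liter, [Sb³⁺] = 2s and [S²⁻] = 3s; let s denote this solubility.
Ksp = [Sb³⁺]^2[S²⁻]^3 = (2s)^2 · (3s)^3 = 108s^5 = 7.47×10⁻⁹⁴
s = 9.29×10⁻²⁰ mol/L
[S²⁻] = 3s = 2.79×10⁻¹⁹ mol/L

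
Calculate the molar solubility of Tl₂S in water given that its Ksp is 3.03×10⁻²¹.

Tl₂S(s) ⇌ 2 Tl⁺(aq) + S²⁻(aq)
For each mole of Tl₂S that dissolves per liter, [Tl⁺] = 2s and [S²⁻] = s; let s denote this solubility.
Ksp = [Tl⁺]^2[S²⁻] = (2s)^2 · s = 4s^3
4s^3 = 3.03×10⁻²¹  ⇒  s^3 = 7.58×10⁻²²
s = (7.58×10⁻²²)^(1/3) = 9.12×10⁻⁸ mol/L

9.12×10⁻⁸ M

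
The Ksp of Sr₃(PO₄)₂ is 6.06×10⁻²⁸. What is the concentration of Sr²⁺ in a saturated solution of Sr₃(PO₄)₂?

4.24×10⁻⁶ M

Sr₃(PO₄)₂(s) ⇌ 3 Sr²⁺(aq) + 2 PO₄³⁻(aq)
For each mole of Sr₃(PO₄)₂ that dissolves per liter, [Sr²⁺] = 3s and [PO₄³⁻] = 2s; let s denote this solubility.
Ksp = [Sr²⁺]^3[PO₄³⁻]^2 = (3s)^3 · (2s)^2 = 108s^5 = 6.06×10⁻²⁸
s = 1.41×10⁻⁶ mol L⁻¹
[Sr²⁺] = 3s = 4.24×10⁻⁶ mol L⁻¹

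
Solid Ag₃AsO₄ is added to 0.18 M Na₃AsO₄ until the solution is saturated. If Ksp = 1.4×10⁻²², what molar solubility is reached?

3.1×10⁻⁸ M

Ag₃AsO₄(s) ⇌ 3 Ag⁺(aq) + AsO₄³⁻(aq)
With AsO₄³⁻ already at 0.18 M and s small, take [AsO₄³⁻] ≈ 0.18 M and [Ag⁺] = 3s.
Ksp = [Ag⁺]^3[AsO₄³⁻] = (3s)^3(0.18)
(3s)^3 = 1.4×10⁻²² / (0.18) = 7.8×10⁻²²
s = 3.1×10⁻⁸ M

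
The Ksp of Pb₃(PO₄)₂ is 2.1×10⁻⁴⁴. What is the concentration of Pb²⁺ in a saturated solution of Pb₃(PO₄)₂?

2.2×10⁻⁹ M

Pb₃(PO₄)₂(s) ⇌ 3 Pb²⁺(aq) + 2 PO₄³⁻(aq)
Call the molar solubility s, so that [Pb²⁺] = 3s and [PO₄³⁻] = 2s.
Ksp = [Pb²⁺]^3[PO₄³⁻]^2 = (3s)^3 · (2s)^2 = 108s^5 = 2.1×10⁻⁴⁴
s = 7.2×10⁻¹⁰ M
[Pb²⁺] = 3s = 2.2×10⁻⁹ M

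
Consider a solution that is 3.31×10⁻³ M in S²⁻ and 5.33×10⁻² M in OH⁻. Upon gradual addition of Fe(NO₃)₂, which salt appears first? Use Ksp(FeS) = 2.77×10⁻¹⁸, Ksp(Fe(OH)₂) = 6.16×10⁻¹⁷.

Precipitation of each salt begins when its ion product equals Ksp.
For FeS: [Fe²⁺] = (Ksp/[S²⁻]) = 8.37×10⁻¹⁶ M
For Fe(OH)₂: [Fe²⁺] = (Ksp/[OH⁻]^2) = 2.17×10⁻¹⁴ M
The smaller threshold [Fe²⁺] is reached first, so FeS precipitates first.

FeS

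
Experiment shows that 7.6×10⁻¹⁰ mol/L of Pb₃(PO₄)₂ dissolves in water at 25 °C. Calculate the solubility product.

Pb₃(PO₄)₂(s) ⇌ 3 Pb²⁺(aq) + 2 PO₄³⁻(aq)
For each mole of Pb₃(PO₄)₂ that dissolves per liter, [Pb²⁺] = 3s and [PO₄³⁻] = 2s; let s denote this solubility.
Ksp = [Pb²⁺]^3[PO₄³⁻]^2 = (3s)^3 · (2s)^2 = 108s^5
Ksp = 108 × (7.6×10⁻¹⁰)^5 = 2.7×10⁻⁴⁴

Ksp = 2.7×10⁻⁴⁴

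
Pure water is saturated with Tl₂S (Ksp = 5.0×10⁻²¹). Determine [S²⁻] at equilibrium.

Tl₂S(s) ⇌ 2 Tl⁺(aq) + S²⁻(aq)
With molar solubility s: [Tl⁺] = 2s, [S²⁻] = s.
Ksp = [Tl⁺]^2[S²⁻] = (2s)^2 · s = 4s^3 = 5.0×10⁻²¹
s = 1.1×10⁻⁷ mol L⁻¹
[S²⁻] = s = 1.1×10⁻⁷ mol L⁻¹

1.1×10⁻⁷ M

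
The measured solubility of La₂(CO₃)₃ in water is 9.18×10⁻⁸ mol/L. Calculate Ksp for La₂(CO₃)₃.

Ksp = 7.04×10⁻³⁴

La₂(CO₃)₃(s) ⇌ 2 La³⁺(aq) + 3 CO₃²⁻(aq)
Call the molar solubility s, so that [La³⁺] = 2s and [CO₃²⁻] = 3s.
Ksp = [La³⁺]^2[CO₃²⁻]^3 = (2s)^2 · (3s)^3 = 108s^5
Ksp = 108 × (9.18×10⁻⁸)^5 = 7.04×10⁻³⁴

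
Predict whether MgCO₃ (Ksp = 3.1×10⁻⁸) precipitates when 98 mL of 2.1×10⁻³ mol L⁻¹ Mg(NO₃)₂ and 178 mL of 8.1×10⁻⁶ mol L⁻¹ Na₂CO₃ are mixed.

After mixing, V = 98 mL + 178 mL = 276 mL.
[Mg²⁺] = (2.1×10⁻³)(98)/276 = 7.5×10⁻⁴ mol L⁻¹
[CO₃²⁻] = (8.1×10⁻⁶)(178)/276 = 5.2×10⁻⁶ mol L⁻¹
Q = [Mg²⁺][CO₃²⁻] = 3.9×10⁻⁹
Since Q (3.9×10⁻⁹) is less than Ksp (3.1×10⁻⁸), no MgCO₃ precipitates.

No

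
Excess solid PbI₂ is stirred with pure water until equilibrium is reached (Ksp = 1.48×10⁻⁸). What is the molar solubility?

1.55×10⁻³ M

PbI₂(s) ⇌ Pb²⁺(aq) + 2 I⁻(aq)
With molar solubility s: [Pb²⁺] = s, [I⁻] = 2s.
Ksp = [Pb²⁺][I⁻]^2 = s · (2s)^2 = 4s^3
4s^3 = 1.48×10⁻⁸  ⇒  s^3 = 3.70×10⁻⁹
s = 1.55×10⁻³ M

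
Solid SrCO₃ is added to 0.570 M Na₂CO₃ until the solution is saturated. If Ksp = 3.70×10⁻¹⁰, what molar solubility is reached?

6.49×10⁻¹⁰ M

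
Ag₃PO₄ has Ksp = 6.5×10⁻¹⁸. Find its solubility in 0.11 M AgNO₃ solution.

4.9×10⁻¹⁵ M

Ag₃PO₄(s) ⇌ 3 Ag⁺(aq) + PO₄³⁻(aq)
Let s be the solubility of Ag₃PO₄ here. The common ion gives [Ag⁺] ≈ 0.11 M, and [PO₄³⁻] = s.
Ksp = [Ag⁺]^3[PO₄³⁻] = (0.11)^3s
s = 6.5×10⁻¹⁸ / (0.11)^3 = 4.9×10⁻¹⁵
s = 4.9×10⁻¹⁵ M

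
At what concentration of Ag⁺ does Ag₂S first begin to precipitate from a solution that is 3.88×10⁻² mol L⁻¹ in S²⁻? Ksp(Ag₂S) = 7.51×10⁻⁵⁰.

1.39×10⁻²⁴ M

Precipitation begins when Q = Ksp.
Ag₂S(s) ⇌ 2 Ag⁺(aq) + S²⁻(aq)
Ksp = [Ag⁺]^2[S²⁻] = [Ag⁺]^2(3.88×10⁻²)
[Ag⁺]^2 = 7.51×10⁻⁵⁰ / (3.88×10⁻²) = 1.94×10⁻⁴⁸
[Ag⁺] = 1.39×10⁻²⁴ mol L⁻¹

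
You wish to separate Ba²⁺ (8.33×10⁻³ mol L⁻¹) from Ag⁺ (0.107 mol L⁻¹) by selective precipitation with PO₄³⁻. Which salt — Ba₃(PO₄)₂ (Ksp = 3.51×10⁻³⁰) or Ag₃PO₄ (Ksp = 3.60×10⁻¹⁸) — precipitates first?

Ag₃PO₄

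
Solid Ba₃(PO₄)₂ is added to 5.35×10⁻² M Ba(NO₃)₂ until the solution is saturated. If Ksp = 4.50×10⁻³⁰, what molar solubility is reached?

Ba₃(PO₄)₂(s) ⇌ 3 Ba²⁺(aq) + 2 PO₄³⁻(aq)
Let s be the solubility of Ba₃(PO₄)₂ here. The common ion gives [Ba²⁺] ≈ 5.35×10⁻² M, and [PO₄³⁻] = 2s.
Ksp = [Ba²⁺]^3[PO₄³⁻]^2 = (5.35×10⁻²)^3(2s)^2
(2s)^2 = 4.50×10⁻³⁰ / (5.35×10⁻²)^3 = 2.94×10⁻²⁶
s = 8.57×10⁻¹⁴ M

8.57×10⁻¹⁴ M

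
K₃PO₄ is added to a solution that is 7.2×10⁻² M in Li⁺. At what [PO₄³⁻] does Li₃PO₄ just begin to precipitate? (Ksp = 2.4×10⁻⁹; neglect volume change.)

6.4×10⁻⁶ M

The threshold for precipitation is Q = Ksp.
Li₃PO₄(s) ⇌ 3 Li⁺(aq) + PO₄³⁻(aq)
Ksp = [Li⁺]^3[PO₄³⁻] = [PO₄³⁻](7.2×10⁻²)^3
[PO₄³⁻] = 2.4×10⁻⁹ / (7.2×10⁻²)^3 = 6.4×10⁻⁶
[PO₄³⁻] = 6.4×10⁻⁶ M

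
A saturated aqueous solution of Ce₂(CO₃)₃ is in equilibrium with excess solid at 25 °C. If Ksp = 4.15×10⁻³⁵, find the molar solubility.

Ce₂(CO₃)₃(s) ⇌ 2 Ce³⁺(aq) + 3 CO₃²⁻(aq)
With molar solubility s: [Ce³⁺] = 2s, [CO₃²⁻] = 3s.
Ksp = [Ce³⁺]^2[CO₃²⁻]^3 = (2s)^2 · (3s)^3 = 108s^5
108s^5 = 4.15×10⁻³⁵  ⇒  s^5 = 3.84×10⁻³⁷
Taking the 5th root, s = 5.21×10⁻⁸ M.

5.21×10⁻⁸ M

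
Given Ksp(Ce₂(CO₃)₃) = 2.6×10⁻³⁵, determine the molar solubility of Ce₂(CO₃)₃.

4.7×10⁻⁸ M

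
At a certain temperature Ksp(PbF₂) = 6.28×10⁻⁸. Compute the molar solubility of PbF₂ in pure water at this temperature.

PbF₂(s) ⇌ Pb²⁺(aq) + 2 F⁻(aq)
If s mol/L of PbF₂ dissolves, [Pb²⁺] = s and [F⁻] = 2s.
Ksp = [Pb²⁺][F⁻]^2 = s · (2s)^2 = 4s^3
4s^3 = 6.28×10⁻⁸  ⇒  s^3 = 1.57×10⁻⁸
s = (1.57×10⁻⁸)^(1/3) = 2.50×10⁻³ mol/L

2.50×10⁻³ M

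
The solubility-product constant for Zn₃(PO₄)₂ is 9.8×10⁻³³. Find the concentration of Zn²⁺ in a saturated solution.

4.7×10⁻⁷ M

Zn₃(PO₄)₂(s) ⇌ 3 Zn²⁺(aq) + 2 PO₄³⁻(aq)
Let s be the molar solubility. Then [Zn²⁺] = 3s and [PO₄³⁻] = 2s.
Ksp = [Zn²⁺]^3[PO₄³⁻]^2 = (3s)^3 · (2s)^2 = 108s^5 = 9.8×10⁻³³
s = 1.6×10⁻⁷ mol L⁻¹
[Zn²⁺] = 3s = 4.7×10⁻⁷ mol L⁻¹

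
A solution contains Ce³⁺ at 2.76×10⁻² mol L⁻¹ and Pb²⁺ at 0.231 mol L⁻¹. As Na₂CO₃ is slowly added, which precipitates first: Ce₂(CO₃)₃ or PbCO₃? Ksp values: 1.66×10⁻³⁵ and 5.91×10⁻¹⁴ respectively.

Each salt precipitates once Q = Ksp for that salt.
For Ce₂(CO₃)₃: [CO₃²⁻] = (Ksp/[Ce³⁺]^2)^(1/3) = 2.79×10⁻¹¹ mol L⁻¹
For PbCO₃: [CO₃²⁻] = (Ksp/[Pb²⁺]) = 2.56×10⁻¹³ mol L⁻¹
PbCO₃ requires the lower [CO₃²⁻], so it precipitates first.

PbCO₃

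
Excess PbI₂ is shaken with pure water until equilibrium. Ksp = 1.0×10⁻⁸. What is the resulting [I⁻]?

PbI₂(s) ⇌ Pb²⁺(aq) + 2 I⁻(aq)
Let s be the molar solubility. Then [Pb²⁺] = s and [I⁻] = 2s.
Ksp = [Pb²⁺][I⁻]^2 = s · (2s)^2 = 4s^3 = 1.0×10⁻⁸
s = 1.4×10⁻³ mol L⁻¹
[I⁻] = 2s = 2.7×10⁻³ mol L⁻¹

2.7×10⁻³ M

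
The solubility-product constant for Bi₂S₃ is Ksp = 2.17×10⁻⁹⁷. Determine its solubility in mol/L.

Bi₂S₃(s) ⇌ 2 Bi³⁺(aq) + 3 S²⁻(aq)
With molar solubility s: [Bi³⁺] = 2s, [S²⁻] = 3s.
Ksp = [Bi³⁺]^2[S²⁻]^3 = (2s)^2 · (3s)^3 = 108s^5
108s^5 = 2.17×10⁻⁹⁷  ⇒  s^5 = 2.01×10⁻⁹⁹
s = (2.01×10⁻⁹⁹)^(1/5) = 1.82×10⁻²⁰ mol L⁻¹

1.82×10⁻²⁰ M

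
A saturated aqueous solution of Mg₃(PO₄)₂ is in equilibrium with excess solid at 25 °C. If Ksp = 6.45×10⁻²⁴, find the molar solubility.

9.02×10⁻⁶ M

Mg₃(PO₄)₂(s) ⇌ 3 Mg²⁺(aq) + 2 PO₄³⁻(aq)
Let s be the molar solubility. Then [Mg²⁺] = 3s and [PO₄³⁻] = 2s.
Ksp = [Mg²⁺]^3[PO₄³⁻]^2 = (3s)^3 · (2s)^2 = 108s^5
108s^5 = 6.45×10⁻²⁴  ⇒  s^5 = 5.97×10⁻²⁶
s = 9.02×10⁻⁶ mol L⁻¹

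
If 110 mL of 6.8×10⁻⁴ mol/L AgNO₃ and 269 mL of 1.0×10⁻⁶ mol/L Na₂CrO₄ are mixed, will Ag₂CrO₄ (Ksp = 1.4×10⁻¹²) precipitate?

After mixing, V = 110 mL + 269 mL = 379 mL.
[Ag⁺] = (6.8×10⁻⁴)(110)/379 = 2.0×10⁻⁴ mol/L
[CrO₄²⁻] = (1.0×10⁻⁶)(269)/379 = 7.1×10⁻⁷ mol/L
Q = [Ag⁺]^2[CrO₄²⁻] = 2.8×10⁻¹⁴
Q = 2.8×10⁻¹⁴ < Ksp = 1.4×10⁻¹², so the solution is unsaturated and no precipitate forms.

No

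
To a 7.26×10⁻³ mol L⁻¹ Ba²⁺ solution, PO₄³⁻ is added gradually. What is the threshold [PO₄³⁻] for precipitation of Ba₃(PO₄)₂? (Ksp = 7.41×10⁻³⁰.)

4.40×10⁻¹² M

Precipitation begins when Q = Ksp.
Ba₃(PO₄)₂(s) ⇌ 3 Ba²⁺(aq) + 2 PO₄³⁻(aq)
Ksp = [Ba²⁺]^3[PO₄³⁻]^2 = [PO₄³⁻]^2(7.26×10⁻³)^3
[PO₄³⁻]^2 = 7.41×10⁻³⁰ / (7.26×10⁻³)^3 = 1.94×10⁻²³
[PO₄³⁻] = 4.40×10⁻¹² mol L⁻¹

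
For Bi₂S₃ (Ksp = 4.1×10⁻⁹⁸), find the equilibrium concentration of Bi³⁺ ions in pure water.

Bi₂S₃(s) ⇌ 2 Bi³⁺(aq) + 3 S²⁻(aq)
For each mole of Bi₂S₃ that dissolves per liter, [Bi³⁺] = 2s and [S²⁻] = 3s; let s denote this solubility.
Ksp = [Bi³⁺]^2[S²⁻]^3 = (2s)^2 · (3s)^3 = 108s^5 = 4.1×10⁻⁹⁸
s = 1.3×10⁻²⁰ mol L⁻¹
[Bi³⁺] = 2s = 2.6×10⁻²⁰ mol L⁻¹

2.6×10⁻²⁰ M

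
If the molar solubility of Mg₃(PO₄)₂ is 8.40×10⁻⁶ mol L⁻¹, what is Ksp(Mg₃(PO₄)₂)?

Mg₃(PO₄)₂(s) ⇌ 3 Mg²⁺(aq) + 2 PO₄³⁻(aq)
Call the molar solubility s, so that [Mg²⁺] = 3s and [PO₄³⁻] = 2s.
Ksp = [Mg²⁺]^3[PO₄³⁻]^2 = (3s)^3 · (2s)^2 = 108s^5
Ksp = 108 × (8.40×10⁻⁶)^5 = 4.52×10⁻²⁴

Ksp = 4.52×10⁻²⁴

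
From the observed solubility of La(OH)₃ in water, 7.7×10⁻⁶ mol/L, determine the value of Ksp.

Ksp = 9.5×10⁻²⁰

La(OH)₃(s) ⇌ La³⁺(aq) + 3 OH⁻(aq)
With molar solubility s: [La³⁺] = s, [OH⁻] = 3s.
Ksp = [La³⁺][OH⁻]^3 = s · (3s)^3 = 27s^4
Ksp = 27 × (7.7×10⁻⁶)^4 = 9.5×10⁻²⁰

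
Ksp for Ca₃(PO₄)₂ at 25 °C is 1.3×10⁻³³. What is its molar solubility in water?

1.0×10⁻⁷ M

Ca₃(PO₄)₂(s) ⇌ 3 Ca²⁺(aq) + 2 PO₄³⁻(aq)
If s mol/L of Ca₃(PO₄)₂ dissolves, [Ca²⁺] = 3s and [PO₄³⁻] = 2s.
Ksp = [Ca²⁺]^3[PO₄³⁻]^2 = (3s)^3 · (2s)^2 = 108s^5
108s^5 = 1.3×10⁻³³  ⇒  s^5 = 1.2×10⁻³⁵
s = 1.0×10⁻⁷ M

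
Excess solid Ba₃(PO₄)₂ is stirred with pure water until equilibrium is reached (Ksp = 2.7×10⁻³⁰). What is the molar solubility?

4.8×10⁻⁷ M

Ba₃(PO₄)₂(s) ⇌ 3 Ba²⁺(aq) + 2 PO₄³⁻(aq)
Call the molar solubility s, so that [Ba²⁺] = 3s and [PO₄³⁻] = 2s.
Ksp = [Ba²⁺]^3[PO₄³⁻]^2 = (3s)^3 · (2s)^2 = 108s^5
108s^5 = 2.7×10⁻³⁰  ⇒  s^5 = 2.5×10⁻³²
s = (2.5×10⁻³²)^(1/5) = 4.8×10⁻⁷ mol/L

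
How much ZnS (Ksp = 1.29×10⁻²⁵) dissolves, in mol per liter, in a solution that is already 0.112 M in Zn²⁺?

1.15×10⁻²⁴ M

ZnS(s) ⇌ Zn²⁺(aq) + S²⁻(aq)
Let s be the solubility of ZnS here. The common ion gives [Zn²⁺] ≈ 0.112 M, and [S²⁻] = s.
Ksp = [Zn²⁺][S²⁻] = (0.112)s
s = 1.29×10⁻²⁵ / (0.112) = 1.15×10⁻²⁴
s = 1.15×10⁻²⁴ M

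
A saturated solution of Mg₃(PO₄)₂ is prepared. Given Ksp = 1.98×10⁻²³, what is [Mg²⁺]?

Mg₃(PO₄)₂(s) ⇌ 3 Mg²⁺(aq) + 2 PO₄³⁻(aq)
For each mole of Mg₃(PO₄)₂ that dissolves per liter, [Mg²⁺] = 3s and [PO₄³⁻] = 2s; let s denote this solubility.
Ksp = [Mg²⁺]^3[PO₄³⁻]^2 = (3s)^3 · (2s)^2 = 108s^5 = 1.98×10⁻²³
s = 1.13×10⁻⁵ M
[Mg²⁺] = 3s = 3.39×10⁻⁵ M

3.39×10⁻⁵ M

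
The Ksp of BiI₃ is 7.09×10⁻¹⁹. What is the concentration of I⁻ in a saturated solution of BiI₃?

BiI₃(s) ⇌ Bi³⁺(aq) + 3 I⁻(aq)
With molar solubility s: [Bi³⁺] = s, [I⁻] = 3s.
Ksp = [Bi³⁺][I⁻]^3 = s · (3s)^3 = 27s^4 = 7.09×10⁻¹⁹
s = 1.27×10⁻⁵ mol/L
[I⁻] = 3s = 3.82×10⁻⁵ mol/L

3.82×10⁻⁵ M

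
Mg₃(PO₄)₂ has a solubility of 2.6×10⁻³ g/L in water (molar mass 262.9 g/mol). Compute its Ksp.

Ksp = 1.0×10⁻²³

s = (2.6×10⁻³ g L⁻¹)/(262.9 g mol⁻¹) = 9.890×10⁻⁶ M
Mg₃(PO₄)₂(s) ⇌ 3 Mg²⁺(aq) + 2 PO₄³⁻(aq)
Let s be the molar solubility. Then [Mg²⁺] = 3s and [PO₄³⁻] = 2s.
Ksp = [Mg²⁺]^3[PO₄³⁻]^2 = (3s)^3 · (2s)^2 = 108s^5
Ksp = 108 × (9.890×10⁻⁶)^5 = 1.0×10⁻²³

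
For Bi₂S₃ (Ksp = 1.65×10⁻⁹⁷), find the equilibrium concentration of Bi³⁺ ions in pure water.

3.45×10⁻²⁰ M

Bi₂S₃(s) ⇌ 2 Bi³⁺(aq) + 3 S²⁻(aq)
For each mole of Bi₂S₃ that dissolves per liter, [Bi³⁺] = 2s and [S²⁻] = 3s; let s denote this solubility.
Ksp = [Bi³⁺]^2[S²⁻]^3 = (2s)^2 · (3s)^3 = 108s^5 = 1.65×10⁻⁹⁷
s = 1.73×10⁻²⁰ M
[Bi³⁺] = 2s = 3.45×10⁻²⁰ M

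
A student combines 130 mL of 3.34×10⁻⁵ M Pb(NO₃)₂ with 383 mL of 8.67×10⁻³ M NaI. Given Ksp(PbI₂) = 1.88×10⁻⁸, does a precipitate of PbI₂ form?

No

The combined volume is 513 mL.
[Pb²⁺] = (3.34×10⁻⁵)(130)/513 = 8.46×10⁻⁶ M
[I⁻] = (8.67×10⁻³)(383)/513 = 6.47×10⁻³ M
Q = [Pb²⁺][I⁻]^2 = 3.55×10⁻¹⁰
Q < Ksp (3.55×10⁻¹⁰ vs 1.88×10⁻⁸); the solution remains unsaturated and no precipitate forms.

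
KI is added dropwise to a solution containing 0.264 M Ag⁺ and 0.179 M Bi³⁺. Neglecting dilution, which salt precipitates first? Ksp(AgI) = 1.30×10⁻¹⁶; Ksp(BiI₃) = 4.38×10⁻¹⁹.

AgI

Each salt precipitates once Q = Ksp for that salt.
For AgI: [I⁻] = (Ksp/[Ag⁺]) = 4.92×10⁻¹⁶ M
For BiI₃: [I⁻] = (Ksp/[Bi³⁺])^(1/3) = 1.35×10⁻⁶ M
Since AgI needs less I⁻ to reach saturation, it precipitates first.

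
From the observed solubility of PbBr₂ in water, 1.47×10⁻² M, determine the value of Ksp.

Ksp = 1.27×10⁻⁵

PbBr₂(s) ⇌ Pb²⁺(aq) + 2 Br⁻(aq)
With molar solubility s: [Pb²⁺] = s, [Br⁻] = 2s.
Ksp = [Pb²⁺][Br⁻]^2 = s · (2s)^2 = 4s^3
Ksp = 4 × (1.47×10⁻²)^3 = 1.27×10⁻⁵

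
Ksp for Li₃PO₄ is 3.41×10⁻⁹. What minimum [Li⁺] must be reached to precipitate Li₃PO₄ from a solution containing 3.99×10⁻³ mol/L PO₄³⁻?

The threshold for precipitation is Q = Ksp.
Li₃PO₄(s) ⇌ 3 Li⁺(aq) + PO₄³⁻(aq)
Ksp = [Li⁺]^3[PO₄³⁻] = [Li⁺]^3(3.99×10⁻³)
[Li⁺]^3 = 3.41×10⁻⁹ / (3.99×10⁻³) = 8.55×10⁻⁷
[Li⁺] = 9.49×10⁻³ mol/L

9.49×10⁻³ M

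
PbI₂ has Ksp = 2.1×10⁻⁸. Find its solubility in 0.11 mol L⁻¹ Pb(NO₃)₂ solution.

2.2×10⁻⁴ M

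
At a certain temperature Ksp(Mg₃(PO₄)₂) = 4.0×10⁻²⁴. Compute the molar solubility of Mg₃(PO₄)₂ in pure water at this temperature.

8.2×10⁻⁶ M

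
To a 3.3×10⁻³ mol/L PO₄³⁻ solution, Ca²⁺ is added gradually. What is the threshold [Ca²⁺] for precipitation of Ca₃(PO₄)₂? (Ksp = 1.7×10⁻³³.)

5.4×10⁻¹⁰ M

The threshold for precipitation is Q = Ksp.
Ca₃(PO₄)₂(s) ⇌ 3 Ca²⁺(aq) + 2 PO₄³⁻(aq)
Ksp = [Ca²⁺]^3[PO₄³⁻]^2 = [Ca²⁺]^3(3.3×10⁻³)^2
[Ca²⁺]^3 = 1.7×10⁻³³ / (3.3×10⁻³)^2 = 1.6×10⁻²⁸
[Ca²⁺] = 5.4×10⁻¹⁰ mol/L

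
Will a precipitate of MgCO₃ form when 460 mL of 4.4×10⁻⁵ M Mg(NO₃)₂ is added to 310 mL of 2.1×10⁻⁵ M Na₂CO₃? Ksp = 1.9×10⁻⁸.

No

Total volume after mixing = 460 + 310 = 770 mL.
[Mg²⁺] = (4.4×10⁻⁵)(460)/770 = 2.6×10⁻⁵ M
[CO₃²⁻] = (2.1×10⁻⁵)(310)/770 = 8.5×10⁻⁶ M
Q = [Mg²⁺][CO₃²⁻] = 2.2×10⁻¹⁰
Q = 2.2×10⁻¹⁰ < Ksp = 1.9×10⁻⁸, so the solution is unsaturated and no precipitate forms.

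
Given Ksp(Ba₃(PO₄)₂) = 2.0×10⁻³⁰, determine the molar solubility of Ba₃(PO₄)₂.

4.5×10⁻⁷ M

Ba₃(PO₄)₂(s) ⇌ 3 Ba²⁺(aq) + 2 PO₄³⁻(aq)
With molar solubility s: [Ba²⁺] = 3s, [PO₄³⁻] = 2s.
Ksp = [Ba²⁺]^3[PO₄³⁻]^2 = (3s)^3 · (2s)^2 = 108s^5
108s^5 = 2.0×10⁻³⁰  ⇒  s^5 = 1.9×10⁻³²
s = (1.9×10⁻³²)^(1/5) = 4.5×10⁻⁷ M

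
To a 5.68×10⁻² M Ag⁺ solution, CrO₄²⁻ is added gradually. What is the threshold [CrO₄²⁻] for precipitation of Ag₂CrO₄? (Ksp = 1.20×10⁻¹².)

3.72×10⁻¹⁰ M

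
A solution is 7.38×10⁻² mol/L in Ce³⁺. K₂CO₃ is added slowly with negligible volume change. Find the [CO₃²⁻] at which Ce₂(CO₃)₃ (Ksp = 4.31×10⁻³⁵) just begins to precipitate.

The threshold for precipitation is Q = Ksp.
Ce₂(CO₃)₃(s) ⇌ 2 Ce³⁺(aq) + 3 CO₃²⁻(aq)
Ksp = [Ce³⁺]^2[CO₃²⁻]^3 = [CO₃²⁻]^3(7.38×10⁻²)^2
[CO₃²⁻]^3 = 4.31×10⁻³⁵ / (7.38×10⁻²)^2 = 7.91×10⁻³³
[CO₃²⁻] = 1.99×10⁻¹¹ mol/L

1.99×10⁻¹¹ M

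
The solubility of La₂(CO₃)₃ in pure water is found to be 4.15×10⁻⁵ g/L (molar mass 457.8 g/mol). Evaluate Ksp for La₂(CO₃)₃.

Ksp = 6.61×10⁻³⁴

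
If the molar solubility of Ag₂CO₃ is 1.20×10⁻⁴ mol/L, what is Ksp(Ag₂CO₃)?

Ag₂CO₃(s) ⇌ 2 Ag⁺(aq) + CO₃²⁻(aq)
Let s be the molar solubility. Then [Ag⁺] = 2s and [CO₃²⁻] = s.
Ksp = [Ag⁺]^2[CO₃²⁻] = (2s)^2 · s = 4s^3
Ksp = 4 × (1.20×10⁻⁴)^3 = 6.91×10⁻¹²

Ksp = 6.91×10⁻¹²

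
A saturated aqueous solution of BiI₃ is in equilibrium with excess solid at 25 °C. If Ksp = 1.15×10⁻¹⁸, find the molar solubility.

1.44×10⁻⁵ M

BiI₃(s) ⇌ Bi³⁺(aq) + 3 I⁻(aq)
Call the molar solubility s, so that [Bi³⁺] = s and [I⁻] = 3s.
Ksp = [Bi³⁺][I⁻]^3 = s · (3s)^3 = 27s^4
27s^4 = 1.15×10⁻¹⁸  ⇒  s^4 = 4.26×10⁻²⁰
Taking the 4th root, s = 1.44×10⁻⁵ M.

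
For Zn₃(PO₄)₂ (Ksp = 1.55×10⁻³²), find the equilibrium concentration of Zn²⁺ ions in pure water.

Zn₃(PO₄)₂(s) ⇌ 3 Zn²⁺(aq) + 2 PO₄³⁻(aq)
Call the molar solubility s, so that [Zn²⁺] = 3s and [PO₄³⁻] = 2s.
Ksp = [Zn²⁺]^3[PO₄³⁻]^2 = (3s)^3 · (2s)^2 = 108s^5 = 1.55×10⁻³²
s = 1.70×10⁻⁷ mol/L
[Zn²⁺] = 3s = 5.11×10⁻⁷ mol/L

5.11×10⁻⁷ M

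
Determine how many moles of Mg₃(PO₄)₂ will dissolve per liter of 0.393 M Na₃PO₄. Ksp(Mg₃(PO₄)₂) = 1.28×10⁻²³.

Mg₃(PO₄)₂(s) ⇌ 3 Mg²⁺(aq) + 2 PO₄³⁻(aq)
The solution already contains PO₄³⁻ at 0.393 M. Let s be the molar solubility of Mg₃(PO₄)₂.
[PO₄³⁻] ≈ 0.393 M (common ion dominates); [Mg²⁺] = 3s.
Ksp = [Mg²⁺]^3[PO₄³⁻]^2 = (3s)^3(0.393)^2
(3s)^3 = 1.28×10⁻²³ / (0.393)^2 = 8.29×10⁻²³
s = 1.45×10⁻⁸ M

1.45×10⁻⁸ M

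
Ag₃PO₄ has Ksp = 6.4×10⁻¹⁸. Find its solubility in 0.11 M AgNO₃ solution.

4.8×10⁻¹⁵ M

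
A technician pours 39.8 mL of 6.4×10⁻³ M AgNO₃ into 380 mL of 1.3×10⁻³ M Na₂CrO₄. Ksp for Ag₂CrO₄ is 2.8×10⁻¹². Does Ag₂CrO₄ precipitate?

After mixing, V = 39.8 mL + 380 mL = 419.8 mL.
[Ag⁺] = (6.4×10⁻³)(39.8)/419.8 = 6.1×10⁻⁴ M
[CrO₄²⁻] = (1.3×10⁻³)(380)/419.8 = 1.2×10⁻³ M
Q = [Ag⁺]^2[CrO₄²⁻] = 4.3×10⁻¹⁰
Q = 4.3×10⁻¹⁰ > Ksp = 2.8×10⁻¹², so the solution is supersaturated and Ag₂CrO₄ precipitates.

Yes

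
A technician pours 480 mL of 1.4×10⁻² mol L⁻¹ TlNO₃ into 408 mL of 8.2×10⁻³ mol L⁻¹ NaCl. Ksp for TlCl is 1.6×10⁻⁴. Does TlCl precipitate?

Total volume after mixing = 480 + 408 = 888 mL.
[Tl⁺] = (1.4×10⁻²)(480)/888 = 7.6×10⁻³ mol L⁻¹
[Cl⁻] = (8.2×10⁻³)(408)/888 = 3.8×10⁻³ mol L⁻¹
Q = [Tl⁺][Cl⁻] = 2.9×10⁻⁵
Q = 2.9×10⁻⁵ < Ksp = 1.6×10⁻⁴, so the solution is unsaturated and no precipitate forms.

No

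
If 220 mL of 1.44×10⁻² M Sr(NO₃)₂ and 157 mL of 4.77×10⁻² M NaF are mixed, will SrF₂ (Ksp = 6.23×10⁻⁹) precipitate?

Total volume after mixing = 220 + 157 = 377 mL.
[Sr²⁺] = (1.44×10⁻²)(220)/377 = 8.40×10⁻³ M
[F⁻] = (4.77×10⁻²)(157)/377 = 1.99×10⁻² M
Q = [Sr²⁺][F⁻]^2 = 3.32×10⁻⁶
Because Q > Ksp (3.32×10⁻⁶ vs 6.23×10⁻⁹), a precipitate of SrF₂ forms.

Yes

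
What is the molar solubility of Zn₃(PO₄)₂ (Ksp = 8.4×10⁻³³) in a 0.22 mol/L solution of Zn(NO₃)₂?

4.4×10⁻¹⁶ M

Zn₃(PO₄)₂(s) ⇌ 3 Zn²⁺(aq) + 2 PO₄³⁻(aq)
With Zn²⁺ already at 0.22 mol/L and s small, take [Zn²⁺] ≈ 0.22 mol/L and [PO₄³⁻] = 2s.
Ksp = [Zn²⁺]^3[PO₄³⁻]^2 = (0.22)^3(2s)^2
(2s)^2 = 8.4×10⁻³³ / (0.22)^3 = 7.9×10⁻³¹
s = 4.4×10⁻¹⁶ mol/L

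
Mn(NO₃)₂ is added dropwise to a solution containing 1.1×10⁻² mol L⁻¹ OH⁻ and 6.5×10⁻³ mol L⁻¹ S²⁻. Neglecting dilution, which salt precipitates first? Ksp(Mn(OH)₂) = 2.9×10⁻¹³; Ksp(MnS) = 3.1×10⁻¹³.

MnS

Precipitation begins when Q = Ksp.
For Mn(OH)₂: [Mn²⁺] = (Ksp/[OH⁻]^2) = 2.4×10⁻⁹ mol L⁻¹
For MnS: [Mn²⁺] = (Ksp/[S²⁻]) = 4.8×10⁻¹¹ mol L⁻¹
Since MnS needs less Mn²⁺ to reach saturation, it precipitates first.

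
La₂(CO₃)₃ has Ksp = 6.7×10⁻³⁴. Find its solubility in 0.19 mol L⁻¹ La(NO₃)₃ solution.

8.8×10⁻¹² M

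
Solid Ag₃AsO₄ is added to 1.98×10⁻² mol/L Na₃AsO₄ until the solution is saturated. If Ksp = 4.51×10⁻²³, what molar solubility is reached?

4.39×10⁻⁸ M

Ag₃AsO₄(s) ⇌ 3 Ag⁺(aq) + AsO₄³⁻(aq)
With AsO₄³⁻ already at 1.98×10⁻² mol/L and s small, take [AsO₄³⁻] ≈ 1.98×10⁻² mol/L and [Ag⁺] = 3s.
Ksp = [Ag⁺]^3[AsO₄³⁻] = (3s)^3(1.98×10⁻²)
(3s)^3 = 4.51×10⁻²³ / (1.98×10⁻²) = 2.28×10⁻²¹
s = 4.39×10⁻⁸ mol/L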